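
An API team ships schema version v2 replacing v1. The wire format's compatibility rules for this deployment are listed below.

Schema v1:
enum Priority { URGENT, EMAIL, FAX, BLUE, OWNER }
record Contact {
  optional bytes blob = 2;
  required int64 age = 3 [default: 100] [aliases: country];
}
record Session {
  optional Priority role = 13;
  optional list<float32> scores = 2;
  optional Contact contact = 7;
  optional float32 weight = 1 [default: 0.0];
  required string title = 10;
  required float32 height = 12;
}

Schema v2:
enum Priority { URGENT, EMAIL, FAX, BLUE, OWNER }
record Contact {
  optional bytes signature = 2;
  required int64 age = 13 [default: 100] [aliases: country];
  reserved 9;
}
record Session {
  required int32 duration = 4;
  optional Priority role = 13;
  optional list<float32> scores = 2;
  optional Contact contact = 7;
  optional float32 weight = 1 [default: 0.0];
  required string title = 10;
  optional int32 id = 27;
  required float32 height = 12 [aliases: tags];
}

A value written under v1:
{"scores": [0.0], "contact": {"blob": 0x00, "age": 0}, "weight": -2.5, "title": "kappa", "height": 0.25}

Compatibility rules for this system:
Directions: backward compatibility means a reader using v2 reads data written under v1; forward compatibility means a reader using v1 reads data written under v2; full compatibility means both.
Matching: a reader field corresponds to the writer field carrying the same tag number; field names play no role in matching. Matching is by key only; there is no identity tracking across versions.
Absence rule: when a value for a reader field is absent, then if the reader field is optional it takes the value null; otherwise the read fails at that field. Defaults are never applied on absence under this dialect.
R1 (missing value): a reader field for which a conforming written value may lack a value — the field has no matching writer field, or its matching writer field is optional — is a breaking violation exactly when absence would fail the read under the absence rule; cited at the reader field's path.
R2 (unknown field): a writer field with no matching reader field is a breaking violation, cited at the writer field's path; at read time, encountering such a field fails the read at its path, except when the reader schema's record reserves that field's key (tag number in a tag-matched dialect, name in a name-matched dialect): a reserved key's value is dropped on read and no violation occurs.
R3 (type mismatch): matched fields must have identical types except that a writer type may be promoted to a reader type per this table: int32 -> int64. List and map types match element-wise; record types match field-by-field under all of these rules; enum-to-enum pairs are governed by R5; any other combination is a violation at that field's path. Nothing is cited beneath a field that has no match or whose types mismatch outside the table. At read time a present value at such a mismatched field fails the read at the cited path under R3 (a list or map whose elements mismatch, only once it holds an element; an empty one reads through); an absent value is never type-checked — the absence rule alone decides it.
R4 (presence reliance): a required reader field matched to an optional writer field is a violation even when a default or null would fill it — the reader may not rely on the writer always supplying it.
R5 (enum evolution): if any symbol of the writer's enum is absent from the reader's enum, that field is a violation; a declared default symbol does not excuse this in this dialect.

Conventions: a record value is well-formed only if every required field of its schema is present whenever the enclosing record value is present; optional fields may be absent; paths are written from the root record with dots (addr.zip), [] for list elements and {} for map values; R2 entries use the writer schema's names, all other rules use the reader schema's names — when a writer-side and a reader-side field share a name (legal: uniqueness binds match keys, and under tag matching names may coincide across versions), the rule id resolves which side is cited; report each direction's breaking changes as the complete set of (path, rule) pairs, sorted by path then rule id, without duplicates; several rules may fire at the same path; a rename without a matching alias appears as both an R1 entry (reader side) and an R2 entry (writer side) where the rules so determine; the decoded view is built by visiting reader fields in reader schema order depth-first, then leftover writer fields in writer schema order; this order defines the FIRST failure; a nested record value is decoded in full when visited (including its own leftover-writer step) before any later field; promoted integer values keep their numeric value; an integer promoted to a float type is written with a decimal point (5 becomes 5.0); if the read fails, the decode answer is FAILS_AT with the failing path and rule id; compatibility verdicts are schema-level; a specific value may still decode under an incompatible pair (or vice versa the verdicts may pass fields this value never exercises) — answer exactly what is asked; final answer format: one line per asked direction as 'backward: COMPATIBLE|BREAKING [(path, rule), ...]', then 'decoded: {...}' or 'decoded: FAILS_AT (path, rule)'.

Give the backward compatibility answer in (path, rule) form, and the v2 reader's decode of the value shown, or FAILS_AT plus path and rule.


backward: BREAKING [(contact.age, R1), (contact.age, R2), (duration, R1)]; decoded: FAILS_AT (duration, R1)

the writer's type comes first in each Session pair
backward pass over Session, reader schema v2, writer schema v1:
  no writer field matches reader duration
  Priority -> Priority, writer optional: role aligns to role
  list<float32> -> list<float32>, writer optional: scores aligns to scores
  Contact -> Contact, writer optional: contact aligns to contact
  float32 -> float32, writer optional: weight aligns to weight
  string -> string, writer required: title aligns to title
  no writer field matches reader id
  float32 -> float32, writer required: height aligns to height
  bytes -> bytes, writer optional: contact.signature aligns to contact.blob
  no writer field matches reader contact.age
  leftover writer field: contact.age
  breaking: (contact.age, R1)
  breaking: (contact.age, R2)
  breaking: (duration, R1)
  => backward verdict for Session: BREAKING, 3 violation(s)
decode walk for Session under reader schema v2:
  read fails at duration under R1 (no fill)
  => FAILS_AT (duration, R1)
ruling out the remaining Session differences:
  renamed field blob to signature in record Contact -> no rule fires on it in Session's dialect; the asked verdict holds
  added field id to record Session: optional int32, tag 27 (in v2 it sits immediately before height) -> its effect on Session is confined to the forward direction, not asked


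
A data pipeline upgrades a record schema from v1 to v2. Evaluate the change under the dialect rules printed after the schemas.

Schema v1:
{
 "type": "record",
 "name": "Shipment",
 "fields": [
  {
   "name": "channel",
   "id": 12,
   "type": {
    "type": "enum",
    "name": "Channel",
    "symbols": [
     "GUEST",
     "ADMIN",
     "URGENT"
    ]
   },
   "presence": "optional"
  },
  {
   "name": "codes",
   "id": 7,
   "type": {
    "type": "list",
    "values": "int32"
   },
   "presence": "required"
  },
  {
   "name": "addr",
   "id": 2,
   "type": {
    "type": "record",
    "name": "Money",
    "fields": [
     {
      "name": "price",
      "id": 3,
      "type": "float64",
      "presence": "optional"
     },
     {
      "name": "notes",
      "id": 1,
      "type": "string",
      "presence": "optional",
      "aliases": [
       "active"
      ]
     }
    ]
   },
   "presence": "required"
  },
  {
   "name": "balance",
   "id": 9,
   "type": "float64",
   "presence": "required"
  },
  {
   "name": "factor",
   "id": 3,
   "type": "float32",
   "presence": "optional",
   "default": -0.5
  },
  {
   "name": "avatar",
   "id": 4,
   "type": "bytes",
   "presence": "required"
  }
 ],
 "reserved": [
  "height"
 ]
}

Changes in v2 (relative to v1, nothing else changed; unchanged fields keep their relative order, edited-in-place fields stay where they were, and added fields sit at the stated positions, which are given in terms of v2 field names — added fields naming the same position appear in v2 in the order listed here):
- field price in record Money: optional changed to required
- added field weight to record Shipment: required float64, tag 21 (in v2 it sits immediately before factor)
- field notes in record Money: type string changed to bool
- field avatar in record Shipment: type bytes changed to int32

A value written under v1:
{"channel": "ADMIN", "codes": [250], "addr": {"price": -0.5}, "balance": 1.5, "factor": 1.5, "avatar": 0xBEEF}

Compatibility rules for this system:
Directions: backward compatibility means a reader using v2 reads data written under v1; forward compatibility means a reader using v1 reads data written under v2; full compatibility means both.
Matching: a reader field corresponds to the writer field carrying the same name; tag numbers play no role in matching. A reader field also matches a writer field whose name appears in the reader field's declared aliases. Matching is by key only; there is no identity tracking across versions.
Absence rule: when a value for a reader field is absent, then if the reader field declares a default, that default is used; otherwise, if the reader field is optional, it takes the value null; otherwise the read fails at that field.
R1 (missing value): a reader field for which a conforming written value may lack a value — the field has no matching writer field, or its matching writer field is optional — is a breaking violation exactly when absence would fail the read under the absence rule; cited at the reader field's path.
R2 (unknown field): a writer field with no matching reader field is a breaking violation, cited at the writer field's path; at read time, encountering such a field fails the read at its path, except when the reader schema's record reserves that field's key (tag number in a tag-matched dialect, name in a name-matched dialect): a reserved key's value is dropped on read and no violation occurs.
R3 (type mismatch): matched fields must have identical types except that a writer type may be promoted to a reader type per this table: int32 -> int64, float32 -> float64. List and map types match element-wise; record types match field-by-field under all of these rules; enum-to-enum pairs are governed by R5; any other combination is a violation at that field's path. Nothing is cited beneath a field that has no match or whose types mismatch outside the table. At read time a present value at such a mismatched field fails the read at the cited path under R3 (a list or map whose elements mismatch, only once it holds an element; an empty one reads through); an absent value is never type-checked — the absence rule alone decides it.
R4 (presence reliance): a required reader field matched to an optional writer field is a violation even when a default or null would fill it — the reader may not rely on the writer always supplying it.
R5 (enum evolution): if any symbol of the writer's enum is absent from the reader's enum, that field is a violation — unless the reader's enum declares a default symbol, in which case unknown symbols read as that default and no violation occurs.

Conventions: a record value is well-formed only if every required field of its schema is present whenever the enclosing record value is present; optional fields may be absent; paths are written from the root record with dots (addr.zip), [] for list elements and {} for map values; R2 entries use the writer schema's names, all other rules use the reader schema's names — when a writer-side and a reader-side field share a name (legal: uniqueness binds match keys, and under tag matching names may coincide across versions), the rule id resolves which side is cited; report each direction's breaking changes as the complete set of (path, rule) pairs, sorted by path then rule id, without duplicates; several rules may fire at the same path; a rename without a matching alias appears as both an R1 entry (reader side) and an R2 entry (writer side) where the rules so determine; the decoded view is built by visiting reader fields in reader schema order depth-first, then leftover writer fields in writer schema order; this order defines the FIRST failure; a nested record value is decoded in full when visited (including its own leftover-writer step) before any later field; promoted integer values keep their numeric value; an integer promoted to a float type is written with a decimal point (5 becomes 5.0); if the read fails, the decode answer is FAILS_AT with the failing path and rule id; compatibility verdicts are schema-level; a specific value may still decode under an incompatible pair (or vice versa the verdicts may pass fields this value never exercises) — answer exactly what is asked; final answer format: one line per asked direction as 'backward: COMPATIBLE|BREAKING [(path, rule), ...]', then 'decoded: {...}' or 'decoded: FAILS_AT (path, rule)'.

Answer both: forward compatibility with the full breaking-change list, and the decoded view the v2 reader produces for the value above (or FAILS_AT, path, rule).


forward: BREAKING [(addr.notes, R3), (avatar, R3), (weight, R2)]; decoded: FAILS_AT (weight, R1)

each type pair in Shipment: writer, then reader
forward on Shipment — v1 reading data written by v2:
  channel: Channel -> Channel, writer optional; from channel
  codes: list<int32> -> list<int32>, writer required; from codes
  addr: Money -> Money, writer required; from addr
  balance: float64 -> float64, writer required; from balance
  factor: float32 -> float32, writer optional; from factor
  avatar: int32 -> bytes, writer required; from avatar
  leftover writer field: weight
  addr.price: float64 -> float64, writer required; from addr.price
  addr.notes: bool -> string, writer optional; from addr.notes
  violation R3 at addr.notes
  violation R3 at avatar
  violation R2 at weight
  => 3 violation(s): forward is BREAKING for Shipment
decode (reader v2):
  channel := "ADMIN"
  codes := [250]
  addr.price := -0.5
  addr.notes := null (not supplied -> null)
  balance := 1.5
  read fails at weight under R1 (no fill)
  => FAILS_AT (weight, R1)
the rest of the Shipment diff is inert for this question:
  field price in record Money: optional changed to required -> fires only in the backward direction of Shipment, which is not asked here


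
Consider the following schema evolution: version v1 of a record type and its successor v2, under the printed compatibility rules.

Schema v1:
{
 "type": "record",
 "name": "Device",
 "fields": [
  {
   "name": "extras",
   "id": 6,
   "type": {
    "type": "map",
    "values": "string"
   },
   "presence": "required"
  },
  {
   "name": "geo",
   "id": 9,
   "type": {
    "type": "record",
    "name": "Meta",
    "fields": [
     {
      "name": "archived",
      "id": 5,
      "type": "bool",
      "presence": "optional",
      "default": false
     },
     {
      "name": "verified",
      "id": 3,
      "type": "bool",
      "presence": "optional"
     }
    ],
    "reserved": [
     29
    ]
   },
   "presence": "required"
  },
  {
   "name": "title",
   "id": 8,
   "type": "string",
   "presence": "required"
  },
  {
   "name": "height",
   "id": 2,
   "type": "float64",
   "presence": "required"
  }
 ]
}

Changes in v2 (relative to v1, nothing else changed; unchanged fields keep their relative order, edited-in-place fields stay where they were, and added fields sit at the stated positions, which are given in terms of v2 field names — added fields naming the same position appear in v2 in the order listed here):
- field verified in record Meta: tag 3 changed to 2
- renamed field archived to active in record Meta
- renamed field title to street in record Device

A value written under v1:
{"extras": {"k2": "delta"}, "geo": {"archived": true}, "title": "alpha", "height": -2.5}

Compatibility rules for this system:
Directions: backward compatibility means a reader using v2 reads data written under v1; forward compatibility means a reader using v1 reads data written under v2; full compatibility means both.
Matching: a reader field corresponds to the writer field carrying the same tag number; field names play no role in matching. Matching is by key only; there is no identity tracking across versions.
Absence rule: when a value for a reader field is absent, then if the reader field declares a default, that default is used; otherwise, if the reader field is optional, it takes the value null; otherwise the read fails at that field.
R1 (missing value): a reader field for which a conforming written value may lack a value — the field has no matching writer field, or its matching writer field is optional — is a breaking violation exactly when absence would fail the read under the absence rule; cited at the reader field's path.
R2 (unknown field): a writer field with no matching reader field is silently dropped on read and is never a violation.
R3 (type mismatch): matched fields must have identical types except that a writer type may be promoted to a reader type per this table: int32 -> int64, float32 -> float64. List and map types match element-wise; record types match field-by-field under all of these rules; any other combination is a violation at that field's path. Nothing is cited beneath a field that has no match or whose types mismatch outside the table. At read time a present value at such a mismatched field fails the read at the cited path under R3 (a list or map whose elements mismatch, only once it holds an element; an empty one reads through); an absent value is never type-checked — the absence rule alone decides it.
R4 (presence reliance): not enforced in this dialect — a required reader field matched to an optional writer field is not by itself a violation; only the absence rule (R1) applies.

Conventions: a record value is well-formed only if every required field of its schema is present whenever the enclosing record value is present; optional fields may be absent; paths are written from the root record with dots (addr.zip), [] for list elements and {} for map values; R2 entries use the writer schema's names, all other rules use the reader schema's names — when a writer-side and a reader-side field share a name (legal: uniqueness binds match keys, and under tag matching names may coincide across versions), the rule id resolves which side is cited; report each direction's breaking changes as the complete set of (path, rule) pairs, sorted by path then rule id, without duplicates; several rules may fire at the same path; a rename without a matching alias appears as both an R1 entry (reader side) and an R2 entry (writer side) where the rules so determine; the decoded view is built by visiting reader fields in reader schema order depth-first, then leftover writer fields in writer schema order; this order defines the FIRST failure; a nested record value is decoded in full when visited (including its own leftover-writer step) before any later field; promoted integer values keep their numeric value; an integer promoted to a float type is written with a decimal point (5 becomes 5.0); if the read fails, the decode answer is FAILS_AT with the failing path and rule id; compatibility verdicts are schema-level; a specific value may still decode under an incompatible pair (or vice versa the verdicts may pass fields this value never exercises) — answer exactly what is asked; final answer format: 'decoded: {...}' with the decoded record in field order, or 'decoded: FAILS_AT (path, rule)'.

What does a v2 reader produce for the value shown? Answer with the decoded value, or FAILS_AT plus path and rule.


arrows below run writer -> reader for Device
decode (reader v2):
  extras := {"k2": "delta"}
  geo.active := true (from writer archived)
  geo.verified := null (not supplied -> null)
  street := "alpha" (from writer title)
  height := -2.5
  => decoded: {"extras": {"k2": "delta"}, "geo": {"active": true, "verified": null}, "street": "alpha", "height": -2.5}
remaining Device differences; none change what is asked:
  field verified in record Meta: tag 3 changed to 2 -> triggers nothing under the printed rules; the Device answer is the same either way

decoded: {"extras": {"k2": "delta"}, "geo": {"active": true, "verified": null}, "street": "alpha", "height": -2.5}


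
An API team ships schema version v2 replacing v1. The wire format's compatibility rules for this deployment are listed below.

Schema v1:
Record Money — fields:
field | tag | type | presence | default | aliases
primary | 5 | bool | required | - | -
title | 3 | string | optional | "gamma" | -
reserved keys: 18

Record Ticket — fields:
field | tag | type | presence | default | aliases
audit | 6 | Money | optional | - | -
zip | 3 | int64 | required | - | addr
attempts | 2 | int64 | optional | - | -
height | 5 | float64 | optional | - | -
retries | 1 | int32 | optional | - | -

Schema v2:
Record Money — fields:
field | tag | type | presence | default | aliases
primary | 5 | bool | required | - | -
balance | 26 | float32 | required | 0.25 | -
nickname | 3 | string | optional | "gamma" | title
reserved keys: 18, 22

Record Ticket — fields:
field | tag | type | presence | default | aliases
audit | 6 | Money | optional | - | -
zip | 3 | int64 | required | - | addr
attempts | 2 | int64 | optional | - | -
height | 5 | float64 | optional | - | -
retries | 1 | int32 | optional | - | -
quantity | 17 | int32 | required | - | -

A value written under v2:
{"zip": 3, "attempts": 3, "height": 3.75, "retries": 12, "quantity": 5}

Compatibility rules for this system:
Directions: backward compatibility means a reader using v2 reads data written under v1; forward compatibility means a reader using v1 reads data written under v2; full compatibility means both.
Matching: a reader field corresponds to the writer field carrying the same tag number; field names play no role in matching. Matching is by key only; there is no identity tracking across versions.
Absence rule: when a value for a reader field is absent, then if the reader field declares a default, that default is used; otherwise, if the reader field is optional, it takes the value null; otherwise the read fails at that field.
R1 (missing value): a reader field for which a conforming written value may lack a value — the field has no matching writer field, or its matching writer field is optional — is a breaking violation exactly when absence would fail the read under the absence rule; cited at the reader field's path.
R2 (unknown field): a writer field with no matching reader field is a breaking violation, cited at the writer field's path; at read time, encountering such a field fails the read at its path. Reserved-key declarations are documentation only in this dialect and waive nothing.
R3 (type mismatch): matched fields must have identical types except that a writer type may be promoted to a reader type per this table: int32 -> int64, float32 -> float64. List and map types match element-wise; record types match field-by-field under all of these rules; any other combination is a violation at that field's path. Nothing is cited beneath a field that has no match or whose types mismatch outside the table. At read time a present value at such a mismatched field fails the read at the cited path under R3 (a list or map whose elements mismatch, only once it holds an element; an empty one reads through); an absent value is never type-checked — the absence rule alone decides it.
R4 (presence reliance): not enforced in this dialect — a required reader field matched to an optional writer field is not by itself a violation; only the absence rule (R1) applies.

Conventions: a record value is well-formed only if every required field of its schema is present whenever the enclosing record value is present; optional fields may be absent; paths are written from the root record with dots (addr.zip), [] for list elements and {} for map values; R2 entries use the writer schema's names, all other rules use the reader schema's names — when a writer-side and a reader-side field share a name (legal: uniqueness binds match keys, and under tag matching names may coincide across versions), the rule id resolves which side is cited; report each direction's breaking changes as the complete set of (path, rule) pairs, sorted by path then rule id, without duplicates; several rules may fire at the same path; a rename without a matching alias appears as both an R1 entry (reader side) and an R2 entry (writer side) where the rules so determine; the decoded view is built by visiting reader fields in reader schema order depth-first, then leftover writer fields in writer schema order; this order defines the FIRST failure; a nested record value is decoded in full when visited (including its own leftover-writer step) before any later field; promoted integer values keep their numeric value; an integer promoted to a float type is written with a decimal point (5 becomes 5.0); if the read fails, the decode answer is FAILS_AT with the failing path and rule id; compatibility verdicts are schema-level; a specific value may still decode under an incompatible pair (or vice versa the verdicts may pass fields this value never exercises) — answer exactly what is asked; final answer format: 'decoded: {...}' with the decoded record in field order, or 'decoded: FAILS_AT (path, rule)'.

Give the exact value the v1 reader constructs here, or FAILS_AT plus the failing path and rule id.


decoded: FAILS_AT (quantity, R2)

each type pair in Ticket: writer, then reader
decoding the Ticket value with the v1 reader:
  audit := null (not supplied -> null)
  zip := 3
  attempts := 3
  height := 3.75
  retries := 12
  read fails at quantity under R2 (unknown field)
  => FAILS_AT (quantity, R2)
remaining Ticket differences; none change what is asked:
  added field balance to record Money: required float32, tag 26, default 0.25 (in v2 it sits immediately before nickname) -> matters for Ticket compatibility verdicts, not for this value's decode
  renamed field title to nickname in record Money (alias title declared on the renamed field) -> no rule fires on it and the decoded Ticket view is identical with or without it


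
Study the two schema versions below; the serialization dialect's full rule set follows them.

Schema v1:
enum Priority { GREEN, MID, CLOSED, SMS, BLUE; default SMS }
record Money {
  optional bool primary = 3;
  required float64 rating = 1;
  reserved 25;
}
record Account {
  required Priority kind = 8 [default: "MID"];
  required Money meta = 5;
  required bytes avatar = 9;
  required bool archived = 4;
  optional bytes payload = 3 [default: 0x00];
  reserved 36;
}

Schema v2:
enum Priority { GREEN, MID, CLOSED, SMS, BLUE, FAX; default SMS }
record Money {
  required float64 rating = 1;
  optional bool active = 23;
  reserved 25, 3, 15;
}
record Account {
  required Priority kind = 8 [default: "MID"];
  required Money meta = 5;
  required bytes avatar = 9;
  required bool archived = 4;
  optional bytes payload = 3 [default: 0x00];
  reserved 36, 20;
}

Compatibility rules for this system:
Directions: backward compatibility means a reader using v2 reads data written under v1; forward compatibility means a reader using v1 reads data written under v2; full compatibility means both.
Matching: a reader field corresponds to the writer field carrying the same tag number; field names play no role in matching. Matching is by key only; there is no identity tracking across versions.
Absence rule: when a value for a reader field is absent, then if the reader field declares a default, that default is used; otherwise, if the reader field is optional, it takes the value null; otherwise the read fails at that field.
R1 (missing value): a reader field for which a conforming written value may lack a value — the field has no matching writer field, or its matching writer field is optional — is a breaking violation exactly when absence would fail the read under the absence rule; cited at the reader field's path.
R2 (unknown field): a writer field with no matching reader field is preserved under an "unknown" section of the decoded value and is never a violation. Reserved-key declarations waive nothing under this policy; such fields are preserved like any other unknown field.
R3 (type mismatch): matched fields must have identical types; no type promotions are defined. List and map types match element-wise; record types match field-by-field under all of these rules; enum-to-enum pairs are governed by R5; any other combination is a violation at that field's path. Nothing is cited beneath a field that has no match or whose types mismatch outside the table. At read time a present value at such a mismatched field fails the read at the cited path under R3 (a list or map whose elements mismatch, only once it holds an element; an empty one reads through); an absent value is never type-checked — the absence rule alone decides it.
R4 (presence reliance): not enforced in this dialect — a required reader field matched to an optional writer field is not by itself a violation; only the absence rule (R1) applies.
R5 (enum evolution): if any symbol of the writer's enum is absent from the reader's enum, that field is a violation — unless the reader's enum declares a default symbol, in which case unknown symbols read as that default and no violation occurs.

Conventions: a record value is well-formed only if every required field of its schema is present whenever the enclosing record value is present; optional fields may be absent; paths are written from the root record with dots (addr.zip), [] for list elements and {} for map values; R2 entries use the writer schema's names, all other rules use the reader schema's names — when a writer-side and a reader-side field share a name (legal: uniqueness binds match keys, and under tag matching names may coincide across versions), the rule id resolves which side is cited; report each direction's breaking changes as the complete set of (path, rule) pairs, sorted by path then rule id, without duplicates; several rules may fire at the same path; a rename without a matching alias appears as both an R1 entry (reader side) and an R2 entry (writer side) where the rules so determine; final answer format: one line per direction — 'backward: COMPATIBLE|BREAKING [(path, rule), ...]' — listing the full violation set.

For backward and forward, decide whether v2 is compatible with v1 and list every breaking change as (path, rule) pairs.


each type pair in Account: writer, then reader
backward for Account (reader v2, writer v1):
  kind: paired with writer kind (Priority -> Priority; writer required)
  meta: paired with writer meta (Money -> Money; writer required)
  avatar: paired with writer avatar (bytes -> bytes; writer required)
  archived: paired with writer archived (bool -> bool; writer required)
  payload: paired with writer payload (bytes -> bytes; writer optional)
  meta.rating: paired with writer meta.rating (float64 -> float64; writer required)
  meta.active has no writer counterpart
  writer meta.primary: unknown to reader
  => no violations; backward on Account: COMPATIBLE
forward for Account (reader v1, writer v2):
  kind: paired with writer kind (Priority -> Priority; writer required)
  meta: paired with writer meta (Money -> Money; writer required)
  avatar: paired with writer avatar (bytes -> bytes; writer required)
  archived: paired with writer archived (bool -> bool; writer required)
  payload: paired with writer payload (bytes -> bytes; writer optional)
  meta.primary has no writer counterpart
  meta.rating: paired with writer meta.rating (float64 -> float64; writer required)
  writer meta.active: unknown to reader
  => no violations; forward on Account: COMPATIBLE

backward: COMPATIBLE []; forward: COMPATIBLE []


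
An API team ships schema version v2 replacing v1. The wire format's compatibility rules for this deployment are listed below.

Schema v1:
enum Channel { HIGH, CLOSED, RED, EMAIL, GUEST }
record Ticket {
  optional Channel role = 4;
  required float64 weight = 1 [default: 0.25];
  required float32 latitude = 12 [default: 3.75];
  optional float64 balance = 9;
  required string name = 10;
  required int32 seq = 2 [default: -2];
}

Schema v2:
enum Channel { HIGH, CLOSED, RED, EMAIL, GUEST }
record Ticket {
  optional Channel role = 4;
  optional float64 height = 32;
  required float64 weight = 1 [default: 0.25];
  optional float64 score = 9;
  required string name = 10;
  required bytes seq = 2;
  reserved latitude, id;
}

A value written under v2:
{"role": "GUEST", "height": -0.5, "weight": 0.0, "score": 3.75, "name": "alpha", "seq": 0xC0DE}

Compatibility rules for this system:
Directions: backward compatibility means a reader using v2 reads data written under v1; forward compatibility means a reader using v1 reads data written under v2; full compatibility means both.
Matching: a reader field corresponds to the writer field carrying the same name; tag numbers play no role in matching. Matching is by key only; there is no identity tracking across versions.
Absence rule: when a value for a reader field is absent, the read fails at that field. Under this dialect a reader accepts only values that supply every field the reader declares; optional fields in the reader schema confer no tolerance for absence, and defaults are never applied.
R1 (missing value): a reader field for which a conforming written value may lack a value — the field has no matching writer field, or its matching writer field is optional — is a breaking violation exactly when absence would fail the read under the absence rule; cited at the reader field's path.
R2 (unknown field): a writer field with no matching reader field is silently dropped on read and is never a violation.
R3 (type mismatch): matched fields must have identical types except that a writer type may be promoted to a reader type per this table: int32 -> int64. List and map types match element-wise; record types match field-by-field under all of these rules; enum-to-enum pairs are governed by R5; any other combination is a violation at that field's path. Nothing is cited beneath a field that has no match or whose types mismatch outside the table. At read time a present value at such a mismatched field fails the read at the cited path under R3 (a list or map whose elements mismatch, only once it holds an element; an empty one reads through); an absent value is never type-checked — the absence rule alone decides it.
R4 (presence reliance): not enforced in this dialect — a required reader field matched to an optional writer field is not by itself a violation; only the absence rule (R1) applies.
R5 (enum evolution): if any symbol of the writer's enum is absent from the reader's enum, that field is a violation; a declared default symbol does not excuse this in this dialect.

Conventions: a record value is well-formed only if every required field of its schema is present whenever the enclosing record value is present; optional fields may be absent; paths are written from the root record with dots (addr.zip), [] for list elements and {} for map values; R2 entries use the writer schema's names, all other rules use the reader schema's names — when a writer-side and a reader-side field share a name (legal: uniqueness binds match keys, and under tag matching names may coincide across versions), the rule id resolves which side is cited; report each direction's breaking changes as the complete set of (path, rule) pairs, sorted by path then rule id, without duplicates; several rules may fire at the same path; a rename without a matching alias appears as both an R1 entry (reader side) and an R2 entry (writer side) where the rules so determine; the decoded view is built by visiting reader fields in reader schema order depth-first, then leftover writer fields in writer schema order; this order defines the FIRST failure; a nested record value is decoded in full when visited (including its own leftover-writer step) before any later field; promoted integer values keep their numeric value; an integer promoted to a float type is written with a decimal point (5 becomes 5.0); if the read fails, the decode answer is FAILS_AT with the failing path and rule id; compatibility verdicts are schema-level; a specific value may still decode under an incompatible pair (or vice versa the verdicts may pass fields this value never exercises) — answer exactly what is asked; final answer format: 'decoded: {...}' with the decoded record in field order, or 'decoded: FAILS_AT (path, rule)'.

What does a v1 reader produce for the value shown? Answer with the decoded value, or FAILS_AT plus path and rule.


decoded: FAILS_AT (latitude, R1)

in Ticket below, arrows point writer -> reader
decode walk for Ticket under reader schema v1:
  role := "GUEST"
  weight := 0.0
  read fails at latitude under R1 (no fill)
  => FAILS_AT (latitude, R1)
diffs on Ticket not affecting the asked answer:
  added field height to record Ticket: optional float64, tag 32 (in v2 it sits immediately before weight) -> schema-level compatibility only; this Ticket value's decode is unchanged
  renamed field balance to score in record Ticket -> schema-level compatibility only; this Ticket value's decode is unchanged
  field seq in record Ticket: type int32 changed to bytes (its default is dropped) -> schema-level compatibility only; this Ticket value's decode is unchanged


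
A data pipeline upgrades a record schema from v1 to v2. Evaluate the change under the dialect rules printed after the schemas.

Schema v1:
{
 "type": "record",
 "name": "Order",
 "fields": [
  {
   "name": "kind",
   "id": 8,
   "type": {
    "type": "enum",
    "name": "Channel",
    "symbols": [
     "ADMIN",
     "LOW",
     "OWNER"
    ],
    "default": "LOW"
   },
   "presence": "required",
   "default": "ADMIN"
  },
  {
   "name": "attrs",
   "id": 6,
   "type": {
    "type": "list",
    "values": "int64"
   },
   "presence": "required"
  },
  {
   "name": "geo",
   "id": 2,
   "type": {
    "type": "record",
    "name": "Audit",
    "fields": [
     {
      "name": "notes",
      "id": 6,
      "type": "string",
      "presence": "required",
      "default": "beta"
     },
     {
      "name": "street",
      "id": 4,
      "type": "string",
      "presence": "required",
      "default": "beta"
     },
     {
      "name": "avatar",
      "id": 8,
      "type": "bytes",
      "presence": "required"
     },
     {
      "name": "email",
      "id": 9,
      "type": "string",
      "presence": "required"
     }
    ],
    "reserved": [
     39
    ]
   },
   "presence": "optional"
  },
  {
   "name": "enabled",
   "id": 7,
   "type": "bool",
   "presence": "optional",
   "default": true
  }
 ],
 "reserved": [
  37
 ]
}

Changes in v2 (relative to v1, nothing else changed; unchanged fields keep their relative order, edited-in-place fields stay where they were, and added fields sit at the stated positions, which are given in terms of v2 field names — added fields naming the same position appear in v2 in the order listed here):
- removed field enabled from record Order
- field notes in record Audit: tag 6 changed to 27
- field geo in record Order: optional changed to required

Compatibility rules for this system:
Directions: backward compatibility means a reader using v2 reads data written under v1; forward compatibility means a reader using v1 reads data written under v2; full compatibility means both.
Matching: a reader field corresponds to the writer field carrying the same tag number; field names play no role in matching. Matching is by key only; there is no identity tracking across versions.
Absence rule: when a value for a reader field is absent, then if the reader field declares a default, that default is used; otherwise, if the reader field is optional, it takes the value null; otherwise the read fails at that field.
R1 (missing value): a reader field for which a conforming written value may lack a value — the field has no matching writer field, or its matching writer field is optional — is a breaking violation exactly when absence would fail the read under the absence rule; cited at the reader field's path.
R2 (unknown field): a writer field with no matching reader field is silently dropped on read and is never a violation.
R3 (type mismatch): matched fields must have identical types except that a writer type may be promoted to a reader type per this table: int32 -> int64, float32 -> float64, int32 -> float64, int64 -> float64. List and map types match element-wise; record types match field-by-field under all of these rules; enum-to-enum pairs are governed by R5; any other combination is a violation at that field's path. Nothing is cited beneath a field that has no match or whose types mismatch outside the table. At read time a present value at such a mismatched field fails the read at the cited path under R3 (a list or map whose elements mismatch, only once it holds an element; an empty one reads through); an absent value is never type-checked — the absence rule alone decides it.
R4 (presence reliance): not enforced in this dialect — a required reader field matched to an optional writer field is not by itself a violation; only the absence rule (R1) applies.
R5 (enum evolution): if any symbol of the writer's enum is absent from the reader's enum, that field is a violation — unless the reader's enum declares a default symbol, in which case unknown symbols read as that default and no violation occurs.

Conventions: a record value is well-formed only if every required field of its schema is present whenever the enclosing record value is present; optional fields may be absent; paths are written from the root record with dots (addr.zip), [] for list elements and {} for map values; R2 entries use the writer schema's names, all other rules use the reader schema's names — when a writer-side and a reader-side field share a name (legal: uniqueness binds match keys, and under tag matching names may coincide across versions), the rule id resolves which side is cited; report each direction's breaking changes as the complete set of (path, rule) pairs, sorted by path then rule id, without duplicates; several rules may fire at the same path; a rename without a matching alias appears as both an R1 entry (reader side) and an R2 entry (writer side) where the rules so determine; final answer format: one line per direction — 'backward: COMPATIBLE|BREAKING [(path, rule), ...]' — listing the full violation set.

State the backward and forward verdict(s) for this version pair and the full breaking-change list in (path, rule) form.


backward: BREAKING [(geo, R1)]; forward: COMPATIBLE []

in Order below, arrows point writer -> reader
backward analysis of Order with v2 as reader and v1 as writer:
  kind <- kind (Channel -> Channel, writer required)
  attrs <- attrs (list<int64> -> list<int64>, writer required)
  geo <- geo (Audit -> Audit, writer optional)
  writer field enabled has no reader counterpart
  geo.notes has no writer counterpart
  geo.street <- geo.street (string -> string, writer required)
  geo.avatar <- geo.avatar (bytes -> bytes, writer required)
  geo.email <- geo.email (string -> string, writer required)
  writer field geo.notes has no reader counterpart
  violation R1 at geo
  => 1 violation(s): backward is BREAKING for Order
forward analysis of Order with v1 as reader and v2 as writer:
  kind <- kind (Channel -> Channel, writer required)
  attrs <- attrs (list<int64> -> list<int64>, writer required)
  geo <- geo (Audit -> Audit, writer required)
  enabled has no writer counterpart
  geo.notes has no writer counterpart
  geo.street <- geo.street (string -> string, writer required)
  geo.avatar <- geo.avatar (bytes -> bytes, writer required)
  geo.email <- geo.email (string -> string, writer required)
  writer field geo.notes has no reader counterpart
  => forward: COMPATIBLE
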